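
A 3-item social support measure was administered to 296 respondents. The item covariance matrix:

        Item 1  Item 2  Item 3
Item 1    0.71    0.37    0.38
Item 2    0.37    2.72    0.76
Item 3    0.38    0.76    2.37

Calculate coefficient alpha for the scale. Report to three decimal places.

α = 0.514

Σσᵢ² = 0.71 + 2.72 + 2.37 = 5.80
Sum of the distinct covariances = 1.51
σ²_total = 5.80 + 2 × 1.51 = 8.82
α = (k/(k−1))·(1 − Σσᵢ²/σ²_total) = (3/2)·(1 − 5.80/8.82) = 0.514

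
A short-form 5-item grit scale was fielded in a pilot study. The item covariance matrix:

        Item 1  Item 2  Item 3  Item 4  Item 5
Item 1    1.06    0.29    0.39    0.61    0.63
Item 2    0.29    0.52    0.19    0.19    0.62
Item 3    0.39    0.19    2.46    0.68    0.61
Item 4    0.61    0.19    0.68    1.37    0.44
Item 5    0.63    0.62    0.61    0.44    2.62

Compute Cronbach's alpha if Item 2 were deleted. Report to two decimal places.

Remaining items: Item 1, Item 3, Item 4, Item 5 (k = 4).
Σσ²ᵢ = 1.06 + 2.46 + 1.37 + 2.62 = 7.51
total variance = 7.51 + 2 × 3.36 = 14.23
α (item deleted) = (4/3)·(1 − 7.51/14.23) = 0.63

Cronbach's alpha = 0.63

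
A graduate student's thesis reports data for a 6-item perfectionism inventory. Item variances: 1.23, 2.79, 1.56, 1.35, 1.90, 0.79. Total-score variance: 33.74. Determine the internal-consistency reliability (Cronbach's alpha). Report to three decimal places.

ΣVar(i) = 1.23 + 2.79 + 1.56 + 1.35 + 1.90 + 0.79 = 9.62
α = (k/(k−1))·(1 − ΣVar(i)/total variance) = (6/5)·(1 − 9.62/33.74) = 0.858

α = 0.858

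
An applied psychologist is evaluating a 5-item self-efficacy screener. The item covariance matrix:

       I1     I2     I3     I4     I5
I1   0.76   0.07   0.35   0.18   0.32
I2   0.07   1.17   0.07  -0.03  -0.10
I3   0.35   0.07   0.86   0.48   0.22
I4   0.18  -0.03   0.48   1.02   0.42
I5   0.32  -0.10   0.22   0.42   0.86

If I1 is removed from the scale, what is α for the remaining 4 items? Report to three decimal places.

α = 0.469

Remaining items: I2, I3, I4, I5 (k = 4).
Σσ²ᵢ = 1.17 + 0.86 + 1.02 + 0.86 = 3.91
total variance = 3.91 + 2 × 1.06 = 6.03
α (item deleted) = (4/3)·(1 − 3.91/6.03) = 0.469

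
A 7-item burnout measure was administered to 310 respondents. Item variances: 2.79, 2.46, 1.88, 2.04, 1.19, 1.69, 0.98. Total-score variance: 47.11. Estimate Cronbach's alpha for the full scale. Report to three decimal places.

ΣVar(i) = 2.79 + 2.46 + 1.88 + 2.04 + 1.19 + 1.69 + 0.98 = 13.03
α = (k/(k−1))·(1 − ΣVar(i)/total variance) = (7/6)·(1 − 13.03/47.11) = 0.844

α = 0.844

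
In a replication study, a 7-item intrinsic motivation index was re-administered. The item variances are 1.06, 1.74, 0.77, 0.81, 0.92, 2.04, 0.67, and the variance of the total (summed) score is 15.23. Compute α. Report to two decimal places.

α = 0.55

sum of item variances = 1.06 + 1.74 + 0.77 + 0.81 + 0.92 + 2.04 + 0.67 = 8.01
α = (k/(k−1))·(1 − sum of item variances/σ²_total) = (7/6)·(1 − 8.01/15.23) = 0.55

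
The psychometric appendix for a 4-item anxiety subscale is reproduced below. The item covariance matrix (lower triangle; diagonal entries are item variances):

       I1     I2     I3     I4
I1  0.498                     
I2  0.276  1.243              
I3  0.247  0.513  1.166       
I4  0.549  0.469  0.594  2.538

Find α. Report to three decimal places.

α = 0.657

Σσᵢ² = 0.498 + 1.243 + 1.166 + 2.538 = 5.445
Sum of off-diagonal covariances = 2.648
total variance = 5.445 + 2 × 2.648 = 10.741
α = (k/(k−1))·(1 − Σσᵢ²/total variance) = (4/3)·(1 − 5.445/10.741) = 0.657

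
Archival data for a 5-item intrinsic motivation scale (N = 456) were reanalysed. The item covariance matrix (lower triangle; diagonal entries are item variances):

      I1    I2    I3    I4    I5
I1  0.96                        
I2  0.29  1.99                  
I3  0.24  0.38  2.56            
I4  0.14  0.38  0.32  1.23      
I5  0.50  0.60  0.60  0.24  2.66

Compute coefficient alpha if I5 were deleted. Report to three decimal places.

Remaining items: I1, I2, I3, I4 (k = 4).
Σσ²ᵢ = 0.96 + 1.99 + 2.56 + 1.23 = 6.74
σ²_total = 6.74 + 2 × 1.75 = 10.24
α (item deleted) = (4/3)·(1 − 6.74/10.24) = 0.456

α = 0.456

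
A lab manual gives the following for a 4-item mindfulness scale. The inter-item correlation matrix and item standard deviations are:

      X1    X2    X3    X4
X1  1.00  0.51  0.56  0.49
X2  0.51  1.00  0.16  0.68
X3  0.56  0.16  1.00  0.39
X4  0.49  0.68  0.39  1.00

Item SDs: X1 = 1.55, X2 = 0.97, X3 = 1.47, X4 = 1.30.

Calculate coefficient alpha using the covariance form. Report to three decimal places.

Σσ²ᵢ = 1.55² + 0.97² + 1.47² + 1.30² = 7.1943
Covariances σ_ij = r_ij · s_i · s_j:
  σ(X1,X2) = 0.51 × 1.55 × 0.97 = 0.7668
  σ(X1,X3) = 0.56 × 1.55 × 1.47 = 1.2760
  σ(X1,X4) = 0.49 × 1.55 × 1.30 = 0.9873
  σ(X2,X3) = 0.16 × 0.97 × 1.47 = 0.2281
  σ(X2,X4) = 0.68 × 0.97 × 1.30 = 0.8575
  σ(X3,X4) = 0.39 × 1.47 × 1.30 = 0.7453
σ²_T = Σσ²ᵢ + 2·Σσ_ij = 7.1943 + 2 × 4.8610 = 16.9163
α = (4/3)·(1 − 7.1943/16.9163) = 0.766

coefficient alpha = 0.766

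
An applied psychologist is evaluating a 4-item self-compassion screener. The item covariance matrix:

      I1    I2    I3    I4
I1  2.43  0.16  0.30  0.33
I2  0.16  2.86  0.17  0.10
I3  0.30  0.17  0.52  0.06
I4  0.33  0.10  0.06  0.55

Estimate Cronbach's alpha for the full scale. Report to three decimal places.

Cronbach's alpha = 0.347

Σσᵢ² = 2.43 + 2.86 + 0.52 + 0.55 = 6.36
Sum of the distinct covariances = 1.12
Var(T) = 6.36 + 2 × 1.12 = 8.60
α = (k/(k−1))·(1 − Σσᵢ²/Var(T)) = (4/3)·(1 − 6.36/8.60) = 0.347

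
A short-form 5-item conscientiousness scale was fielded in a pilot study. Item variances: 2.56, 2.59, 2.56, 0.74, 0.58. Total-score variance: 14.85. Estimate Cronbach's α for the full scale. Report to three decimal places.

Σσ²ᵢ = 2.56 + 2.59 + 2.56 + 0.74 + 0.58 = 9.03
α = (k/(k−1))·(1 − Σσ²ᵢ/σ²_T) = (5/4)·(1 − 9.03/14.85) = 0.490

Cronbach's α = 0.490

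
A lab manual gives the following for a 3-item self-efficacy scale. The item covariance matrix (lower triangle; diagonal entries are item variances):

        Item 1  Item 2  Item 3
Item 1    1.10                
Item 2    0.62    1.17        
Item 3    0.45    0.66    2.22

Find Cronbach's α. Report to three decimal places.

α = 0.653

Σσᵢ² = 1.10 + 1.17 + 2.22 = 4.49
Sum of off-diagonal covariances = 1.73
Var(T) = 4.49 + 2 × 1.73 = 7.95
α = (k/(k−1))·(1 − Σσᵢ²/Var(T)) = (3/2)·(1 − 4.49/7.95) = 0.653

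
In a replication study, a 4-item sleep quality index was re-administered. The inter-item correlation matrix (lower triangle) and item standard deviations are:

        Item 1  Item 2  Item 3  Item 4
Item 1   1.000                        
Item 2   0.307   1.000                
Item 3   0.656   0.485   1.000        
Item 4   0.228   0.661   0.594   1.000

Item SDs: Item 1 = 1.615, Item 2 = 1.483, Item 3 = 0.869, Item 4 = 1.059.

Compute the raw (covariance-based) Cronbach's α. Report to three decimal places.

Σσ²ᵢ = 1.615² + 1.483² + 0.869² + 1.059² = 6.6842
Covariances σ_ij = r_ij · s_i · s_j:
  σ(Item 1,Item 2) = 0.307 × 1.615 × 1.483 = 0.7353
  σ(Item 1,Item 3) = 0.656 × 1.615 × 0.869 = 0.9207
  σ(Item 1,Item 4) = 0.228 × 1.615 × 1.059 = 0.3899
  σ(Item 2,Item 3) = 0.485 × 1.483 × 0.869 = 0.6250
  σ(Item 2,Item 4) = 0.661 × 1.483 × 1.059 = 1.0381
  σ(Item 3,Item 4) = 0.594 × 0.869 × 1.059 = 0.5466
σ²_T = Σσ²ᵢ + 2·Σσ_ij = 6.6842 + 2 × 4.2556 = 15.1954
α = (4/3)·(1 − 6.6842/15.1954) = 0.747

α = 0.747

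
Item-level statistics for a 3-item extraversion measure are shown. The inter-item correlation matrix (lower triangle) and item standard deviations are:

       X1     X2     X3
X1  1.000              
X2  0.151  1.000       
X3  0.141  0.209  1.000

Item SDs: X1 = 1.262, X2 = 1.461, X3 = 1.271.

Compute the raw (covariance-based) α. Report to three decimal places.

α = 0.376

Σσ²ᵢ = 1.262² + 1.461² + 1.271² = 5.3426
Covariances σ_ij = r_ij · s_i · s_j:
  σ(X1,X2) = 0.151 × 1.262 × 1.461 = 0.2784
  σ(X1,X3) = 0.141 × 1.262 × 1.271 = 0.2262
  σ(X2,X3) = 0.209 × 1.461 × 1.271 = 0.3881
σ²_T = Σσ²ᵢ + 2·Σσ_ij = 5.3426 + 2 × 0.8927 = 7.1280
α = (3/2)·(1 − 5.3426/7.1280) = 0.376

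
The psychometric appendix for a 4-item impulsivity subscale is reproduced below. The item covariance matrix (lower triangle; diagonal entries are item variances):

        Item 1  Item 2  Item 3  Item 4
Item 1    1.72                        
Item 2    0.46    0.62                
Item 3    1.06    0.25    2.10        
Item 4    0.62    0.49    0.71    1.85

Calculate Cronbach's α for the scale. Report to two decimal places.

Σσᵢ² = 1.72 + 0.62 + 2.10 + 1.85 = 6.29
Σ_{i<j} σ_ij = 3.59
σ²_total = 6.29 + 2 × 3.59 = 13.47
α = (k/(k−1))·(1 − Σσᵢ²/σ²_total) = (4/3)·(1 − 6.29/13.47) = 0.71

α = 0.71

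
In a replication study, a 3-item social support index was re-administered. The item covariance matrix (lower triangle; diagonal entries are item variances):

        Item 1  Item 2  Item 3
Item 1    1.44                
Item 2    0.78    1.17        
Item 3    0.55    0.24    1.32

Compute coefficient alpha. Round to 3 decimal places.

coefficient alpha = 0.666

Σσᵢ² = 1.44 + 1.17 + 1.32 = 3.93
Sum of off-diagonal covariances = 1.57
σ²_T = 3.93 + 2 × 1.57 = 7.07
α = (k/(k−1))·(1 − Σσᵢ²/σ²_T) = (3/2)·(1 − 3.93/7.07) = 0.666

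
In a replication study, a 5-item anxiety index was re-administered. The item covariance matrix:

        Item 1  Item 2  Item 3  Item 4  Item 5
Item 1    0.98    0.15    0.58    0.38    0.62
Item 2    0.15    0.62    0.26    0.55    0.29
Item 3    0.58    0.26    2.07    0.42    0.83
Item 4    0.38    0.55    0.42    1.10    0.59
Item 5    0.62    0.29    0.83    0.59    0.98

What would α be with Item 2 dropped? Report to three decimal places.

Remaining items: Item 1, Item 3, Item 4, Item 5 (k = 4).
Σσᵢ² = 0.98 + 2.07 + 1.10 + 0.98 = 5.13
σ²_T = 5.13 + 2 × 3.42 = 11.97
α (item deleted) = (4/3)·(1 − 5.13/11.97) = 0.762

α = 0.762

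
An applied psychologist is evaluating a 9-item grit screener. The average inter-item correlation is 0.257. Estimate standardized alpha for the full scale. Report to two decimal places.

standardized alpha = 0.76

Standardized α = k·r̄ / (1 + (k−1)·r̄) = 9 × 0.257 / (1 + 8 × 0.257)
  = 2.3130 / 3.0560 = 0.76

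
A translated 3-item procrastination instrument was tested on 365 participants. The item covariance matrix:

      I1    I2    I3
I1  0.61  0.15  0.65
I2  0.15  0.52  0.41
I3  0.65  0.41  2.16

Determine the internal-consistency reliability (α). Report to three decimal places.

sum of item variances = 0.61 + 0.52 + 2.16 = 3.29
Sum of off-diagonal covariances = 1.21
total variance = 3.29 + 2 × 1.21 = 5.71
α = (k/(k−1))·(1 − sum of item variances/total variance) = (3/2)·(1 − 3.29/5.71) = 0.636

α = 0.636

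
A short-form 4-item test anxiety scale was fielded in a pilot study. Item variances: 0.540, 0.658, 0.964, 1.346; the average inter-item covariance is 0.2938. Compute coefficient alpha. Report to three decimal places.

α = 0.668

Σσ²ᵢ = 0.540 + 0.658 + 0.964 + 1.346 = 3.508
Sum of the 6 distinct covariances = 6 × 0.2938 = 1.7628
σ²_T = Σσ²ᵢ + 2·Σcov = 3.508 + 2 × 1.7628 = 7.0336
α = (4/3)·(1 − 3.508/7.0336) = 0.668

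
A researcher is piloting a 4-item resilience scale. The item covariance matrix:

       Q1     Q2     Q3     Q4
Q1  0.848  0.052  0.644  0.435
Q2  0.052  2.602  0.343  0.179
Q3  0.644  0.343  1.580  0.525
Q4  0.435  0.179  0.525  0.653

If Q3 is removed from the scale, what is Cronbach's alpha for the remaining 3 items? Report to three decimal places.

Cronbach's alpha = 0.368

Remaining items: Q1, Q2, Q4 (k = 3).
ΣVar(i) = 0.848 + 2.602 + 0.653 = 4.103
σ²_T = 4.103 + 2 × 0.666 = 5.435
α (item deleted) = (3/2)·(1 − 4.103/5.435) = 0.368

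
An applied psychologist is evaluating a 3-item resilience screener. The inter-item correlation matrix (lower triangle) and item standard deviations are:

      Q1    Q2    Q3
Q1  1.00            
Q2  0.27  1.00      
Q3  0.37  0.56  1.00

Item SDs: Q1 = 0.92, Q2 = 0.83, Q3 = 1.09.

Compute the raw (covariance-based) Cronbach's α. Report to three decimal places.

Cronbach's α = 0.665

Σσ²ᵢ = 0.92² + 0.83² + 1.09² = 2.7234
Covariances σ_ij = r_ij · s_i · s_j:
  σ(Q1,Q2) = 0.27 × 0.92 × 0.83 = 0.2062
  σ(Q1,Q3) = 0.37 × 0.92 × 1.09 = 0.3710
  σ(Q2,Q3) = 0.56 × 0.83 × 1.09 = 0.5066
σ²_T = Σσ²ᵢ + 2·Σσ_ij = 2.7234 + 2 × 1.0838 = 4.8910
α = (3/2)·(1 − 2.7234/4.8910) = 0.665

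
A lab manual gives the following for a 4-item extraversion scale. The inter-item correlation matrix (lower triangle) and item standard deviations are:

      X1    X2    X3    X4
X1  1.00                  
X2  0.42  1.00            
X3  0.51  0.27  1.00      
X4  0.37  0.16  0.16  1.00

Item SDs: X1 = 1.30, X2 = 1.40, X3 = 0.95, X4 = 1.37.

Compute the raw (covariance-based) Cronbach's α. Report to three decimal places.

Σσ²ᵢ = 1.30² + 1.40² + 0.95² + 1.37² = 6.4294
Covariances σ_ij = r_ij · s_i · s_j:
  σ(X1,X2) = 0.42 × 1.30 × 1.40 = 0.7644
  σ(X1,X3) = 0.51 × 1.30 × 0.95 = 0.6299
  σ(X1,X4) = 0.37 × 1.30 × 1.37 = 0.6590
  σ(X2,X3) = 0.27 × 1.40 × 0.95 = 0.3591
  σ(X2,X4) = 0.16 × 1.40 × 1.37 = 0.3069
  σ(X3,X4) = 0.16 × 0.95 × 1.37 = 0.2082
σ²_T = Σσ²ᵢ + 2·Σσ_ij = 6.4294 + 2 × 2.9275 = 12.2844
α = (4/3)·(1 − 6.4294/12.2844) = 0.635

α = 0.635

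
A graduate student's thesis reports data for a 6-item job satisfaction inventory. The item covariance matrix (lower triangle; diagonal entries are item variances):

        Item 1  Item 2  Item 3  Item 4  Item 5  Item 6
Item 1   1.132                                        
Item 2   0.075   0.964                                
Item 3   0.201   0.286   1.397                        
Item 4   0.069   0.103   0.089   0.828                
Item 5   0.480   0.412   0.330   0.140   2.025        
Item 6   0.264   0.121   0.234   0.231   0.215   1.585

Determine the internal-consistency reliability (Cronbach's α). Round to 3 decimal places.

α = 0.541

Σσᵢ² = 1.132 + 0.964 + 1.397 + 0.828 + 2.025 + 1.585 = 7.931
Sum of off-diagonal covariances = 3.250
σ²_total = 7.931 + 2 × 3.250 = 14.431
α = (k/(k−1))·(1 − Σσᵢ²/σ²_total) = (6/5)·(1 − 7.931/14.431) = 0.541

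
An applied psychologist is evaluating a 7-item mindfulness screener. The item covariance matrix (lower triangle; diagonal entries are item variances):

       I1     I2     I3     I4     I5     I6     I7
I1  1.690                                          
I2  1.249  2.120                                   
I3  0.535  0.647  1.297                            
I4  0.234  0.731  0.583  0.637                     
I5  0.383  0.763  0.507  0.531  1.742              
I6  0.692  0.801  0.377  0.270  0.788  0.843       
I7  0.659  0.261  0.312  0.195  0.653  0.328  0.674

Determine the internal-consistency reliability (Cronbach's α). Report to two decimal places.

Σσᵢ² = 1.690 + 2.120 + 1.297 + 0.637 + 1.742 + 0.843 + 0.674 = 9.003
Σ_{i<j} σ_ij = 11.499
σ²_total = 9.003 + 2 × 11.499 = 32.001
α = (k/(k−1))·(1 − Σσᵢ²/σ²_total) = (7/6)·(1 − 9.003/32.001) = 0.84

Cronbach's α = 0.84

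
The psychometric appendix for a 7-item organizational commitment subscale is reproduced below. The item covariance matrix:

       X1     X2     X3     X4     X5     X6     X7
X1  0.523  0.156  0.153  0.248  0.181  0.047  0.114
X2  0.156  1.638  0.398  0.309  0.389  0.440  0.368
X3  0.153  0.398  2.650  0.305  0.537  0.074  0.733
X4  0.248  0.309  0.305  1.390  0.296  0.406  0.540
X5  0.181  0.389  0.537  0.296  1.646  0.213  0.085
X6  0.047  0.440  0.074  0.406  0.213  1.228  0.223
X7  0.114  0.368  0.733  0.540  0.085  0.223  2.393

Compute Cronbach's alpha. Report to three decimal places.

sum of item variances = 0.523 + 1.638 + 2.650 + 1.390 + 1.646 + 1.228 + 2.393 = 11.468
Sum of the distinct covariances = 6.215
total variance = 11.468 + 2 × 6.215 = 23.898
α = (k/(k−1))·(1 − sum of item variances/total variance) = (7/6)·(1 − 11.468/23.898) = 0.607

α = 0.607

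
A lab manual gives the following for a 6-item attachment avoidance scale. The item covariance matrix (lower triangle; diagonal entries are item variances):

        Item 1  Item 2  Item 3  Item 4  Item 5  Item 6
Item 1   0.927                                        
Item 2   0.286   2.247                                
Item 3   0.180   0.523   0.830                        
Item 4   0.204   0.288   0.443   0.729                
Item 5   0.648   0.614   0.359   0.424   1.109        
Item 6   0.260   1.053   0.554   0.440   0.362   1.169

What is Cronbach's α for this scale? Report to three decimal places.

Σσ²ᵢ = 0.927 + 2.247 + 0.830 + 0.729 + 1.109 + 1.169 = 7.011
Sum of off-diagonal covariances = 6.638
σ²_total = 7.011 + 2 × 6.638 = 20.287
α = (k/(k−1))·(1 − Σσ²ᵢ/σ²_total) = (6/5)·(1 − 7.011/20.287) = 0.785

Cronbach's α = 0.785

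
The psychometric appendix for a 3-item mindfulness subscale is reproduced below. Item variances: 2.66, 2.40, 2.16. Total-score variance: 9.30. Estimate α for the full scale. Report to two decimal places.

Σσ²ᵢ = 2.66 + 2.40 + 2.16 = 7.22
α = (k/(k−1))·(1 − Σσ²ᵢ/total variance) = (3/2)·(1 − 7.22/9.30) = 0.34

α = 0.34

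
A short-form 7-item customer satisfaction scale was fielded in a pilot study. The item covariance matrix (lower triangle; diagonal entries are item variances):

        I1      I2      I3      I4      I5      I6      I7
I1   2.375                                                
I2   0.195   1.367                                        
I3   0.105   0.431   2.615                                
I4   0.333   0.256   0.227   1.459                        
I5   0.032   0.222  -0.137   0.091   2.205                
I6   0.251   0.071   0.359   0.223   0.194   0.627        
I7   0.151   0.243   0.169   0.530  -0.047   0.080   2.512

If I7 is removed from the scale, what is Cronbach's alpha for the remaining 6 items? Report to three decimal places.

Cronbach's alpha = 0.419

Remaining items: I1, I2, I3, I4, I5, I6 (k = 6).
Σσ²ᵢ = 2.375 + 1.367 + 2.615 + 1.459 + 2.205 + 0.627 = 10.648
σ²_total = 10.648 + 2 × 2.853 = 16.354
α (item deleted) = (6/5)·(1 − 10.648/16.354) = 0.419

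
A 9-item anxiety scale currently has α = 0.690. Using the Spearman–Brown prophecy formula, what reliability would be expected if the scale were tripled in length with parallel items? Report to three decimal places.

Length factor m = 3
α' = m·α / (1 + (m−1)·α)
   = 3 × 0.690 / (1 + (3 − 1) × 0.690)
   = 2.0700 / 2.3800 = 0.870

predicted reliability = 0.870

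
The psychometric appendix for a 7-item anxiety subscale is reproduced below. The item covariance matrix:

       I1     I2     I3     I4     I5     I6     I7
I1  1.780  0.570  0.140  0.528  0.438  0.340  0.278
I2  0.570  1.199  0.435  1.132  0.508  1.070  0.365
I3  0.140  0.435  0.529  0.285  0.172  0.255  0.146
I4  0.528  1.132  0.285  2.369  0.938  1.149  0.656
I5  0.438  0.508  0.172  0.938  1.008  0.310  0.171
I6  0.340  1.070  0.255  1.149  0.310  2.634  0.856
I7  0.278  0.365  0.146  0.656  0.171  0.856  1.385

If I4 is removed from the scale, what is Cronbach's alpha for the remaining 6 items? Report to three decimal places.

α = 0.704

Remaining items: I1, I2, I3, I5, I6, I7 (k = 6).
Σσ²ᵢ = 1.780 + 1.199 + 0.529 + 1.008 + 2.634 + 1.385 = 8.535
Var(T) = 8.535 + 2 × 6.054 = 20.643
α (item deleted) = (6/5)·(1 − 8.535/20.643) = 0.704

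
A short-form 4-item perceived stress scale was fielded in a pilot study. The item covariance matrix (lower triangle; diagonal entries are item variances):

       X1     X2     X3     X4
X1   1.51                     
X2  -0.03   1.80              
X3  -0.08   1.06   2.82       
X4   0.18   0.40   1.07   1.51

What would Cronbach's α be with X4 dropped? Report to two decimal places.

α = 0.35

Remaining items: X1, X2, X3 (k = 3).
ΣVar(i) = 1.51 + 1.80 + 2.82 = 6.13
Var(T) = 6.13 + 2 × 0.95 = 8.03
α (item deleted) = (3/2)·(1 − 6.13/8.03) = 0.35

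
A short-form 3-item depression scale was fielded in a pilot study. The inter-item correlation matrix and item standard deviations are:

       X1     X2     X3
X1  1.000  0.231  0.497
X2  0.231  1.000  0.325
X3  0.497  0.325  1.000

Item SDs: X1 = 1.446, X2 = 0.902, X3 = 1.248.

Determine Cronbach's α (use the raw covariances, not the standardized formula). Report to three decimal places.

Σσ²ᵢ = 1.446² + 0.902² + 1.248² = 4.4620
Covariances σ_ij = r_ij · s_i · s_j:
  σ(X1,X2) = 0.231 × 1.446 × 0.902 = 0.3013
  σ(X1,X3) = 0.497 × 1.446 × 1.248 = 0.8969
  σ(X2,X3) = 0.325 × 0.902 × 1.248 = 0.3659
σ²_T = Σσ²ᵢ + 2·Σσ_ij = 4.4620 + 2 × 1.5641 = 7.5902
α = (3/2)·(1 − 4.4620/7.5902) = 0.618

Cronbach's α = 0.618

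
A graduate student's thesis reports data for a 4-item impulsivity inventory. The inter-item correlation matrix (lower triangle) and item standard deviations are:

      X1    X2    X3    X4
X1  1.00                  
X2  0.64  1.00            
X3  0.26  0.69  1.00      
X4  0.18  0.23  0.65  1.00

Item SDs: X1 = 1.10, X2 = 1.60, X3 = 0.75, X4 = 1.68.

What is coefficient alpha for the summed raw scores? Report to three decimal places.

coefficient alpha = 0.699

Σσ²ᵢ = 1.10² + 1.60² + 0.75² + 1.68² = 7.1549
Covariances σ_ij = r_ij · s_i · s_j:
  σ(X1,X2) = 0.64 × 1.10 × 1.60 = 1.1264
  σ(X1,X3) = 0.26 × 1.10 × 0.75 = 0.2145
  σ(X1,X4) = 0.18 × 1.10 × 1.68 = 0.3326
  σ(X2,X3) = 0.69 × 1.60 × 0.75 = 0.8280
  σ(X2,X4) = 0.23 × 1.60 × 1.68 = 0.6182
  σ(X3,X4) = 0.65 × 0.75 × 1.68 = 0.8190
σ²_T = Σσ²ᵢ + 2·Σσ_ij = 7.1549 + 2 × 3.9387 = 15.0323
α = (4/3)·(1 − 7.1549/15.0323) = 0.699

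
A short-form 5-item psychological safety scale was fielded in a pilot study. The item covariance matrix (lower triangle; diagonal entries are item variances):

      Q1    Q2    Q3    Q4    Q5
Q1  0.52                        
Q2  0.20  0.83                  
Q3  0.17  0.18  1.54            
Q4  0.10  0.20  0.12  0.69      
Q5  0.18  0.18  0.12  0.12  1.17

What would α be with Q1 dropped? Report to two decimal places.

α = 0.40

Remaining items: Q2, Q3, Q4, Q5 (k = 4).
Σσᵢ² = 0.83 + 1.54 + 0.69 + 1.17 = 4.23
σ²_total = 4.23 + 2 × 0.92 = 6.07
α (item deleted) = (4/3)·(1 − 4.23/6.07) = 0.40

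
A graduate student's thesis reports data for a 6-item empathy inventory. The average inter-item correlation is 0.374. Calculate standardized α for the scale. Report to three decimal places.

standardized α = 0.782

Standardized α = k·r̄ / (1 + (k−1)·r̄) = 6 × 0.374 / (1 + 5 × 0.374)
  = 2.2440 / 2.8700 = 0.782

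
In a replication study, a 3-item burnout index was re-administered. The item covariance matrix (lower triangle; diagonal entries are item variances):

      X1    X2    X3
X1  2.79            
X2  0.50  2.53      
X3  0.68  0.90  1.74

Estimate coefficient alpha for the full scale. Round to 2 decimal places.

Σσᵢ² = 2.79 + 2.53 + 1.74 = 7.06
Σ_{i<j} σ_ij = 2.08
Var(T) = 7.06 + 2 × 2.08 = 11.22
α = (k/(k−1))·(1 − Σσᵢ²/Var(T)) = (3/2)·(1 − 7.06/11.22) = 0.56

α = 0.56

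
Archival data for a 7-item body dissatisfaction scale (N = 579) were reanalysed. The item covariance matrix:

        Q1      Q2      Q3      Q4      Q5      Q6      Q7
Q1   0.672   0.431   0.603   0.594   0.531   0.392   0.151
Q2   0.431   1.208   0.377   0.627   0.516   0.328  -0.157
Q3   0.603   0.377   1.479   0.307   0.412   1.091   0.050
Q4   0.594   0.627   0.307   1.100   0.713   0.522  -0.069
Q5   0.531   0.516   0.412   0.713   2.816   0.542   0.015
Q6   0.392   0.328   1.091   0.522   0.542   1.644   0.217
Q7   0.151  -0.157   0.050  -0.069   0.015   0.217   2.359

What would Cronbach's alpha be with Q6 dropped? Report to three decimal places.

Remaining items: Q1, Q2, Q3, Q4, Q5, Q7 (k = 6).
ΣVar(i) = 0.672 + 1.208 + 1.479 + 1.100 + 2.816 + 2.359 = 9.634
total variance = 9.634 + 2 × 5.101 = 19.836
α (item deleted) = (6/5)·(1 − 9.634/19.836) = 0.617

α = 0.617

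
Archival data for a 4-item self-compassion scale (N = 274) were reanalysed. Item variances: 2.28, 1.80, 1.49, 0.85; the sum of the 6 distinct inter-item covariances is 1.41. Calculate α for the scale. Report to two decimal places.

α = 0.41

Σσ²ᵢ = 2.28 + 1.80 + 1.49 + 0.85 = 6.42
Sum of distinct covariances = 1.41
σ²_total = Σσ²ᵢ + 2·Σcov = 6.42 + 2 × 1.41 = 9.24
α = (4/3)·(1 − 6.42/9.24) = 0.41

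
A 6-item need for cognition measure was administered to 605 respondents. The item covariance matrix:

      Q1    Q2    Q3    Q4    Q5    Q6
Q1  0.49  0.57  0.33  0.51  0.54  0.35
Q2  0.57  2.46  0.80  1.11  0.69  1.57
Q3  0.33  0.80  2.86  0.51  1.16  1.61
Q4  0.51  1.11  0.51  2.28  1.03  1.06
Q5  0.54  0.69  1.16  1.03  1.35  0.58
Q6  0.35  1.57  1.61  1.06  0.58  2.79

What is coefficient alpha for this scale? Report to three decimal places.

α = 0.804

Σσ²ᵢ = 0.49 + 2.46 + 2.86 + 2.28 + 1.35 + 2.79 = 12.23
Sum of off-diagonal covariances = 12.42
σ²_T = 12.23 + 2 × 12.42 = 37.07
α = (k/(k−1))·(1 − Σσ²ᵢ/σ²_T) = (6/5)·(1 − 12.23/37.07) = 0.804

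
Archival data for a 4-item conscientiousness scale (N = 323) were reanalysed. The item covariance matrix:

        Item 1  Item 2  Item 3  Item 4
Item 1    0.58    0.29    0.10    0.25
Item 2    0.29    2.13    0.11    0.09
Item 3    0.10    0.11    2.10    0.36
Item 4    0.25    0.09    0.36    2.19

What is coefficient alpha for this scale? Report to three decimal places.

ΣVar(i) = 0.58 + 2.13 + 2.10 + 2.19 = 7.00
Sum of the distinct covariances = 1.20
Var(T) = 7.00 + 2 × 1.20 = 9.40
α = (k/(k−1))·(1 − ΣVar(i)/Var(T)) = (4/3)·(1 − 7.00/9.40) = 0.340

α = 0.340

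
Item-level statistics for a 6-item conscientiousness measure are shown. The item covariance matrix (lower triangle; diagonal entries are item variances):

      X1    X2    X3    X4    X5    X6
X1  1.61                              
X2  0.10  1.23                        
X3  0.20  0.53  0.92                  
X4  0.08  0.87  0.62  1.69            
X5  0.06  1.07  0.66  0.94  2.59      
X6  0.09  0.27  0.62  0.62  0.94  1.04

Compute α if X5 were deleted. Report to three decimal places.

α = 0.690

Remaining items: X1, X2, X3, X4, X6 (k = 5).
sum of item variances = 1.61 + 1.23 + 0.92 + 1.69 + 1.04 = 6.49
σ²_total = 6.49 + 2 × 4.00 = 14.49
α (item deleted) = (5/4)·(1 − 6.49/14.49) = 0.690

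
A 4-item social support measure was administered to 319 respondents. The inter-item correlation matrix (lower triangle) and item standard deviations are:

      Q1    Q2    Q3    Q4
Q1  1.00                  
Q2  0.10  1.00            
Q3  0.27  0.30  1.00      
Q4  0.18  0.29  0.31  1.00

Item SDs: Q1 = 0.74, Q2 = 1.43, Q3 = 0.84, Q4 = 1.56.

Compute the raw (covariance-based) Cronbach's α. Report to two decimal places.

α = 0.53

Σσ²ᵢ = 0.74² + 1.43² + 0.84² + 1.56² = 5.7317
Covariances σ_ij = r_ij · s_i · s_j:
  σ(Q1,Q2) = 0.10 × 0.74 × 1.43 = 0.1058
  σ(Q1,Q3) = 0.27 × 0.74 × 0.84 = 0.1678
  σ(Q1,Q4) = 0.18 × 0.74 × 1.56 = 0.2078
  σ(Q2,Q3) = 0.30 × 1.43 × 0.84 = 0.3604
  σ(Q2,Q4) = 0.29 × 1.43 × 1.56 = 0.6469
  σ(Q3,Q4) = 0.31 × 0.84 × 1.56 = 0.4062
σ²_T = Σσ²ᵢ + 2·Σσ_ij = 5.7317 + 2 × 1.8949 = 9.5215
α = (4/3)·(1 − 5.7317/9.5215) = 0.53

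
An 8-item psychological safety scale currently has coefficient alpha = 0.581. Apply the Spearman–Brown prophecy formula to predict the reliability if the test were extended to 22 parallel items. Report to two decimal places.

predicted reliability = 0.79

Length factor m = 22/8 = 2.7500
α' = m·α / (1 + (m−1)·α)
   = 22/8 × 0.581 / (1 + (22/8 − 1) × 0.581)
   = 1.5978 / 2.0168 = 0.79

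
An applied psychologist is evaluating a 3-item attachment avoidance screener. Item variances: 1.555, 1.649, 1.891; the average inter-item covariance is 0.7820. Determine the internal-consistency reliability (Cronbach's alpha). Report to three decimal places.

sum of item variances = 1.555 + 1.649 + 1.891 = 5.095
Sum of the 3 distinct covariances = 3 × 0.7820 = 2.3460
Var(T) = sum of item variances + 2·Σcov = 5.095 + 2 × 2.3460 = 9.7870
α = (3/2)·(1 − 5.095/9.7870) = 0.719

α = 0.719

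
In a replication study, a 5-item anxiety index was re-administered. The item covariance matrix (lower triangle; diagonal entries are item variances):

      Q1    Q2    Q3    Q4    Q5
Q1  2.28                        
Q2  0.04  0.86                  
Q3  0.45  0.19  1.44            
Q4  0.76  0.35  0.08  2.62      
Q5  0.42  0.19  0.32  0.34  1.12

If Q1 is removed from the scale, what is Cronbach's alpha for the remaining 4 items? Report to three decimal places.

Remaining items: Q2, Q3, Q4, Q5 (k = 4).
Σσᵢ² = 0.86 + 1.44 + 2.62 + 1.12 = 6.04
σ²_T = 6.04 + 2 × 1.47 = 8.98
α (item deleted) = (4/3)·(1 − 6.04/8.98) = 0.437

α = 0.437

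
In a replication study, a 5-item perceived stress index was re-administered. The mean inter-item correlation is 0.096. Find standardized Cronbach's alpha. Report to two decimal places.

standardized Cronbach's alpha = 0.35

Standardized α = k·r̄ / (1 + (k−1)·r̄) = 5 × 0.096 / (1 + 4 × 0.096)
  = 0.4800 / 1.3840 = 0.35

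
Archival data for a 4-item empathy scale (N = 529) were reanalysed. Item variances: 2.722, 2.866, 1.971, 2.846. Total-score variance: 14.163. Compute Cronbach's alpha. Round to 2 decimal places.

Cronbach's alpha = 0.35

Σσ²ᵢ = 2.722 + 2.866 + 1.971 + 2.846 = 10.405
α = (k/(k−1))·(1 − Σσ²ᵢ/σ²_total) = (4/3)·(1 − 10.405/14.163) = 0.35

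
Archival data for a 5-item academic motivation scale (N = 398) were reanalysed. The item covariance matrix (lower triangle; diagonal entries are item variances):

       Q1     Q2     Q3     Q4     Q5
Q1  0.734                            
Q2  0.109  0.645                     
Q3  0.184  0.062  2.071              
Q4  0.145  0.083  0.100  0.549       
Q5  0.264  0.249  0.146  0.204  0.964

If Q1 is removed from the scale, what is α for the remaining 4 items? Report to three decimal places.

α = 0.380

Remaining items: Q2, Q3, Q4, Q5 (k = 4).
Σσᵢ² = 0.645 + 2.071 + 0.549 + 0.964 = 4.229
Var(T) = 4.229 + 2 × 0.844 = 5.917
α (item deleted) = (4/3)·(1 − 4.229/5.917) = 0.380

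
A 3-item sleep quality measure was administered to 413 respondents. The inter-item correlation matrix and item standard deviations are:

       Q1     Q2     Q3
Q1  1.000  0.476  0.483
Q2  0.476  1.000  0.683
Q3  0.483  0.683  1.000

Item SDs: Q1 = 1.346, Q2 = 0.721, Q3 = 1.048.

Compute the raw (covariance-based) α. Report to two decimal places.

Σσ²ᵢ = 1.346² + 0.721² + 1.048² = 3.4299
Covariances σ_ij = r_ij · s_i · s_j:
  σ(Q1,Q2) = 0.476 × 1.346 × 0.721 = 0.4619
  σ(Q1,Q3) = 0.483 × 1.346 × 1.048 = 0.6813
  σ(Q2,Q3) = 0.683 × 0.721 × 1.048 = 0.5161
σ²_T = Σσ²ᵢ + 2·Σσ_ij = 3.4299 + 2 × 1.6593 = 6.7485
α = (3/2)·(1 − 3.4299/6.7485) = 0.74

α = 0.74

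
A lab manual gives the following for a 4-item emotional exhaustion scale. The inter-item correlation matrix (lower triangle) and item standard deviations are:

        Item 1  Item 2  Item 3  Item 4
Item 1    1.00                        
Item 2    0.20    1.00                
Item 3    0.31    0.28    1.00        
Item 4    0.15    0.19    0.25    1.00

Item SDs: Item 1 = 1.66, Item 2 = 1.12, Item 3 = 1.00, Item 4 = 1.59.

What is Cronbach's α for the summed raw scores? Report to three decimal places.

Σσ²ᵢ = 1.66² + 1.12² + 1.00² + 1.59² = 7.5381
Covariances σ_ij = r_ij · s_i · s_j:
  σ(Item 1,Item 2) = 0.20 × 1.66 × 1.12 = 0.3718
  σ(Item 1,Item 3) = 0.31 × 1.66 × 1.00 = 0.5146
  σ(Item 1,Item 4) = 0.15 × 1.66 × 1.59 = 0.3959
  σ(Item 2,Item 3) = 0.28 × 1.12 × 1.00 = 0.3136
  σ(Item 2,Item 4) = 0.19 × 1.12 × 1.59 = 0.3384
  σ(Item 3,Item 4) = 0.25 × 1.00 × 1.59 = 0.3975
σ²_T = Σσ²ᵢ + 2·Σσ_ij = 7.5381 + 2 × 2.3318 = 12.2017
α = (4/3)·(1 − 7.5381/12.2017) = 0.510

Cronbach's α = 0.510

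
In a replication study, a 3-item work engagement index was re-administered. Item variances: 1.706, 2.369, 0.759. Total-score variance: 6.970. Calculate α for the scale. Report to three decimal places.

α = 0.460

Σσᵢ² = 1.706 + 2.369 + 0.759 = 4.834
α = (k/(k−1))·(1 − Σσᵢ²/σ²_total) = (3/2)·(1 − 4.834/6.970) = 0.460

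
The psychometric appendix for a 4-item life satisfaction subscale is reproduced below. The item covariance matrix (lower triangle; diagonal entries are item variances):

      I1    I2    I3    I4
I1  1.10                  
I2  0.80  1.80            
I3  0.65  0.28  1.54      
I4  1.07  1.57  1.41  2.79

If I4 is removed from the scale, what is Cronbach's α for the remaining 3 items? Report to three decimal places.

α = 0.657

Remaining items: I1, I2, I3 (k = 3).
ΣVar(i) = 1.10 + 1.80 + 1.54 = 4.44
σ²_total = 4.44 + 2 × 1.73 = 7.90
α (item deleted) = (3/2)·(1 − 4.44/7.90) = 0.657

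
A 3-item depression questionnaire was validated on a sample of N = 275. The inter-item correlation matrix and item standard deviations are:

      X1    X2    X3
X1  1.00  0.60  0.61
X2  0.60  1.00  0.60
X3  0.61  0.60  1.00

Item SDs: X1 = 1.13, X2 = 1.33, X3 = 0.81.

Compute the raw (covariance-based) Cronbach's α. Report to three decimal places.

Σσ²ᵢ = 1.13² + 1.33² + 0.81² = 3.7019
Covariances σ_ij = r_ij · s_i · s_j:
  σ(X1,X2) = 0.60 × 1.13 × 1.33 = 0.9017
  σ(X1,X3) = 0.61 × 1.13 × 0.81 = 0.5583
  σ(X2,X3) = 0.60 × 1.33 × 0.81 = 0.6464
σ²_T = Σσ²ᵢ + 2·Σσ_ij = 3.7019 + 2 × 2.1064 = 7.9147
α = (3/2)·(1 − 3.7019/7.9147) = 0.798

α = 0.798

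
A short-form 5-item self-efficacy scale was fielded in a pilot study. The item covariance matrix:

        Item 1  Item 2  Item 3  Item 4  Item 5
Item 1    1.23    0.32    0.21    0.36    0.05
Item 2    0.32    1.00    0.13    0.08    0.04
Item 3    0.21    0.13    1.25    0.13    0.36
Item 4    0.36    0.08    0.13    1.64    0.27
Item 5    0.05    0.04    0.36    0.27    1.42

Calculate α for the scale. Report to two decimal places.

α = 0.47

Σσ²ᵢ = 1.23 + 1.00 + 1.25 + 1.64 + 1.42 = 6.54
Sum of off-diagonal covariances = 1.95
total variance = 6.54 + 2 × 1.95 = 10.44
α = (k/(k−1))·(1 − Σσ²ᵢ/total variance) = (5/4)·(1 − 6.54/10.44) = 0.47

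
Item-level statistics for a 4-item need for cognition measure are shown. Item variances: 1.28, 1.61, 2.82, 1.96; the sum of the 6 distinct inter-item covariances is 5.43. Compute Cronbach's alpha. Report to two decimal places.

Cronbach's alpha = 0.78

Σσᵢ² = 1.28 + 1.61 + 2.82 + 1.96 = 7.67
Sum of distinct covariances = 5.43
total variance = Σσᵢ² + 2·Σcov = 7.67 + 2 × 5.43 = 18.53
α = (4/3)·(1 − 7.67/18.53) = 0.78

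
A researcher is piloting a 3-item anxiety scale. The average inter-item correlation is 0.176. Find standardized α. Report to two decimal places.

standardized α = 0.39

Standardized α = k·r̄ / (1 + (k−1)·r̄) = 3 × 0.176 / (1 + 2 × 0.176)
  = 0.5280 / 1.3520 = 0.39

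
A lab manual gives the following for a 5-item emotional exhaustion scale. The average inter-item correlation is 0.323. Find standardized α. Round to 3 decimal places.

Standardized α = k·r̄ / (1 + (k−1)·r̄) = 5 × 0.323 / (1 + 4 × 0.323)
  = 1.6150 / 2.2920 = 0.705

standardized α = 0.705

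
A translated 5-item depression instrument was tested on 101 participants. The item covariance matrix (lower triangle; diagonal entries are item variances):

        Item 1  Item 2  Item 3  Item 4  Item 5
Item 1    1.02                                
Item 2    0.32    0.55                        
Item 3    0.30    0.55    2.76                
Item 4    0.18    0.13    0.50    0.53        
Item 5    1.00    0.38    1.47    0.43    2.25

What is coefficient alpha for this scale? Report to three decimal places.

coefficient alpha = 0.746

ΣVar(i) = 1.02 + 0.55 + 2.76 + 0.53 + 2.25 = 7.11
Sum of the distinct covariances = 5.26
σ²_T = 7.11 + 2 × 5.26 = 17.63
α = (k/(k−1))·(1 − ΣVar(i)/σ²_T) = (5/4)·(1 − 7.11/17.63) = 0.746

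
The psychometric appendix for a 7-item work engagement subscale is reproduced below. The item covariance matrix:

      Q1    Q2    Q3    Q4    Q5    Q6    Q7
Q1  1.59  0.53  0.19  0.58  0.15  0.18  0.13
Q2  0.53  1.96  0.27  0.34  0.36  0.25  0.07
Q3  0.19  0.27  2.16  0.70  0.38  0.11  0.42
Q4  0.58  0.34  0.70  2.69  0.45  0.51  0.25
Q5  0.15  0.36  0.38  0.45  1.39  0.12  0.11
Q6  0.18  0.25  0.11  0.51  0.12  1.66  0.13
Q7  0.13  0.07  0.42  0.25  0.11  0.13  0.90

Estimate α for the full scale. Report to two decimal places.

α = 0.59

Σσ²ᵢ = 1.59 + 1.96 + 2.16 + 2.69 + 1.39 + 1.66 + 0.90 = 12.35
Sum of off-diagonal covariances = 6.23
σ²_T = 12.35 + 2 × 6.23 = 24.81
α = (k/(k−1))·(1 − Σσ²ᵢ/σ²_T) = (7/6)·(1 − 12.35/24.81) = 0.59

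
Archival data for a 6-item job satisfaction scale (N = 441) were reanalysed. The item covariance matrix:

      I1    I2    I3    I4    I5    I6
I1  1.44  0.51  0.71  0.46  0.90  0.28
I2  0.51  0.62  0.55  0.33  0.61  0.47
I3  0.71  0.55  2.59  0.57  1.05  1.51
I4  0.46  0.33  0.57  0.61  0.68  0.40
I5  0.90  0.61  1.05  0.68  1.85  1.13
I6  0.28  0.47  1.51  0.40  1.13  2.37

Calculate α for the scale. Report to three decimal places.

α = 0.818

ΣVar(i) = 1.44 + 0.62 + 2.59 + 0.61 + 1.85 + 2.37 = 9.48
Σ_{i<j} σ_ij = 10.16
σ²_total = 9.48 + 2 × 10.16 = 29.80
α = (k/(k−1))·(1 − ΣVar(i)/σ²_total) = (6/5)·(1 − 9.48/29.80) = 0.818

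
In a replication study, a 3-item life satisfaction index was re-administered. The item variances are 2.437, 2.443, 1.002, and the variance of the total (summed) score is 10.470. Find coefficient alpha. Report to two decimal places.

ΣVar(i) = 2.437 + 2.443 + 1.002 = 5.882
α = (k/(k−1))·(1 − ΣVar(i)/Var(T)) = (3/2)·(1 − 5.882/10.470) = 0.66

coefficient alpha = 0.66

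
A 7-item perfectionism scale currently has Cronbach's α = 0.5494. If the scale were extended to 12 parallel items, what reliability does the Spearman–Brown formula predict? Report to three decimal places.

predicted reliability = 0.676

Length factor m = 12/7 = 1.7143
α' = m·α / (1 + (m−1)·α)
   = 12/7 × 0.5494 / (1 + (12/7 − 1) × 0.5494)
   = 0.9418 / 1.3924 = 0.676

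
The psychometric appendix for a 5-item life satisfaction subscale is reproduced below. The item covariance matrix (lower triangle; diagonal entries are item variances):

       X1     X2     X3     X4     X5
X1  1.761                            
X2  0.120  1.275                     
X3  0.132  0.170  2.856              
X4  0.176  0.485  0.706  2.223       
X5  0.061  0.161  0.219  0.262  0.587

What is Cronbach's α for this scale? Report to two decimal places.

Cronbach's α = 0.46

sum of item variances = 1.761 + 1.275 + 2.856 + 2.223 + 0.587 = 8.702
Sum of the distinct covariances = 2.492
total variance = 8.702 + 2 × 2.492 = 13.686
α = (k/(k−1))·(1 − sum of item variances/total variance) = (5/4)·(1 − 8.702/13.686) = 0.46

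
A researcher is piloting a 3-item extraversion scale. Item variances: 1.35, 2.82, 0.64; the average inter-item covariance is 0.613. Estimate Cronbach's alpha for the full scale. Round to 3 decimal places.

α = 0.650

ΣVar(i) = 1.35 + 2.82 + 0.64 = 4.81
Sum of the 3 distinct covariances = 3 × 0.613 = 1.839
total variance = ΣVar(i) + 2·Σcov = 4.81 + 2 × 1.839 = 8.488
α = (3/2)·(1 − 4.81/8.488) = 0.650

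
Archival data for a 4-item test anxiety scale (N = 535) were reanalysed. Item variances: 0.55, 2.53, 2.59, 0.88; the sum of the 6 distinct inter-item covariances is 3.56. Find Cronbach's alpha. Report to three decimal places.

α = 0.694

sum of item variances = 0.55 + 2.53 + 2.59 + 0.88 = 6.55
Sum of distinct covariances = 3.56
Var(T) = sum of item variances + 2·Σcov = 6.55 + 2 × 3.56 = 13.67
α = (4/3)·(1 − 6.55/13.67) = 0.694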